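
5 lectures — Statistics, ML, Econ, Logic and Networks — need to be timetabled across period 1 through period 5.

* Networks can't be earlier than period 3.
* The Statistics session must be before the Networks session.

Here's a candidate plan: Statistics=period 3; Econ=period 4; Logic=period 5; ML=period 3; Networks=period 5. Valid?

Networks can't be earlier than period 3 — holds.
The Statistics session must be before the Networks session — holds.

Yes, all constraints hold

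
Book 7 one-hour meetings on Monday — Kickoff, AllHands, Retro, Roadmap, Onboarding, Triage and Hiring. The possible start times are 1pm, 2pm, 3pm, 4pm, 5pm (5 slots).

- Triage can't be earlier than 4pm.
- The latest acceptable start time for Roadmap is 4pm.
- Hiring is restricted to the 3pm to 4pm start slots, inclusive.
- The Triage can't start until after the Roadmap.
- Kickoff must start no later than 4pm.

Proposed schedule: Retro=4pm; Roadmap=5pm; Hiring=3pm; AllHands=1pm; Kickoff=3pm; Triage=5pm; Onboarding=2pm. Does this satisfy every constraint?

No. The latest acceptable start time for Roadmap is 4pm is not satisfied.

The latest acceptable start time for Roadmap is 4pm — violated.
Triage can't be earlier than 4pm — holds.
Kickoff must start no later than 4pm — holds.
The Triage can't start until after the Roadmap — violated.
Hiring is restricted to the 3pm to 4pm start slots, inclusive — holds.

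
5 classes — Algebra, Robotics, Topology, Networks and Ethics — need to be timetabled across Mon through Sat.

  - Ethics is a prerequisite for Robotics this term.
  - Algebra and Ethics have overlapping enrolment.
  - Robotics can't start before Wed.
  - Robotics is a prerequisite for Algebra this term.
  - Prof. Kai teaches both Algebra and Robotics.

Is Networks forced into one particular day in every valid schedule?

No

Networks can be Mon (e.g. Ethics -> Mon, Robotics -> Wed, Topology -> Mon, Networks -> Mon, Algebra -> Thu) or Tue (e.g. Robotics=Wed, Algebra=Thu, Networks=Tue, Ethics=Mon, Topology=Mon).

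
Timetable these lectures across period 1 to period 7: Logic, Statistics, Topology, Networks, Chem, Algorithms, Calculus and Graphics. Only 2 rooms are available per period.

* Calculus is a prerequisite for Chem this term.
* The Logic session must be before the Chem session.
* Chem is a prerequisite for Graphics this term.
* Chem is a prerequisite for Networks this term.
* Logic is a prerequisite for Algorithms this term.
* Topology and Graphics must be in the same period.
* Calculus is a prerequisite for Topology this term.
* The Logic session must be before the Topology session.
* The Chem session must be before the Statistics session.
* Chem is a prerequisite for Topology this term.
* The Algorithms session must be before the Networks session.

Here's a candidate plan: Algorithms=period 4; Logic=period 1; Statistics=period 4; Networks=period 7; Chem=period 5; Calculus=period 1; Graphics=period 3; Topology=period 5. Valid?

Chem is a prerequisite for Topology this term — violated.
Calculus is a prerequisite for Chem this term — holds.
Logic is a prerequisite for Algorithms this term — holds.
The Logic session must be before the Chem session — holds.
Topology and Graphics must be in the same period — violated.
Chem is a prerequisite for Networks this term — holds.
Only 2 rooms are available per period — holds.
The Logic session must be before the Topology session — holds.
The Chem session must be before the Statistics session — violated.
Calculus is a prerequisite for Topology this term — holds.
The Algorithms session must be before the Networks session — holds.
Chem is a prerequisite for Graphics this term — violated.

No. Chem is a prerequisite for Graphics this term is not satisfied.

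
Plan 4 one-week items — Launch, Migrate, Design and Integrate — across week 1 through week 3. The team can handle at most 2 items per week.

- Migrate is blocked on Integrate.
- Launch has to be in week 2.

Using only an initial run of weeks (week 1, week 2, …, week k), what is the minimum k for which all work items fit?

2 weeks

The precedence chain requires at least 2 distinct weeks.
With at most 2 per week and 4 work items, at least 2 weeks are needed.
2 works (last occupied week: week 2): for example Migrate -> week 2; Integrate -> week 1; Launch -> week 2; Design -> week 1.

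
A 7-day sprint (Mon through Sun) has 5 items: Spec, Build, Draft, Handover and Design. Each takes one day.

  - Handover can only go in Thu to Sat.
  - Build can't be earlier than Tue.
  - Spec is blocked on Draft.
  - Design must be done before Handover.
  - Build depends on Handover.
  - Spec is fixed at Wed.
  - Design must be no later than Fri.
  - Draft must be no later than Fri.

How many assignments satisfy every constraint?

Splitting on Build: it can be Fri (6), Sat (14), Sun (24). Listing each branch's schedules as (Spec, Draft, Handover, Design):
Build=Fri: (Wed,Mon,Thu,Mon) (Wed,Mon,Thu,Tue) (Wed,Mon,Thu,Wed) (Wed,Tue,Thu,Mon) (Wed,Tue,Thu,Tue) (Wed,Tue,Thu,Wed) — 6.
Build=Sat: (Wed,Mon,Thu,Mon) (Wed,Mon,Thu,Tue) (Wed,Mon,Thu,Wed) (Wed,Mon,Fri,Mon) (Wed,Mon,Fri,Tue) (Wed,Mon,Fri,Wed) (Wed,Mon,Fri,Thu) (Wed,Tue,Thu,Mon) (Wed,Tue,Thu,Tue) (Wed,Tue,Thu,Wed) (Wed,Tue,Fri,Mon) (Wed,Tue,Fri,Tue) (Wed,Tue,Fri,Wed) (Wed,Tue,Fri,Thu) — 14.
Build=Sun: (Wed,Mon,Thu,Mon) (Wed,Mon,Thu,Tue) (Wed,Mon,Thu,Wed) (Wed,Mon,Fri,Mon) (Wed,Mon,Fri,Tue) (Wed,Mon,Fri,Wed) (Wed,Mon,Fri,Thu) (Wed,Mon,Sat,Mon) (Wed,Mon,Sat,Tue) (Wed,Mon,Sat,Wed) (Wed,Mon,Sat,Thu) (Wed,Mon,Sat,Fri) (Wed,Tue,Thu,Mon) (Wed,Tue,Thu,Tue) (Wed,Tue,Thu,Wed) (Wed,Tue,Fri,Mon) (Wed,Tue,Fri,Tue) (Wed,Tue,Fri,Wed) (Wed,Tue,Fri,Thu) (Wed,Tue,Sat,Mon) (Wed,Tue,Sat,Tue) (Wed,Tue,Sat,Wed) (Wed,Tue,Sat,Thu) (Wed,Tue,Sat,Fri) — 24.
Summing: 6 + 14 + 24 = 44.

44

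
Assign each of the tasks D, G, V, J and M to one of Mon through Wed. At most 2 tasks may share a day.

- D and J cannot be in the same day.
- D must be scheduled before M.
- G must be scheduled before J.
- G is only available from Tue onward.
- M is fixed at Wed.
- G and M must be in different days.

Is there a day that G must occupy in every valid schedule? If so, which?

G's window is Tue–Wed.
M is fixed at Wed, and G can't share a day with M.
So G must be Tue.

Tue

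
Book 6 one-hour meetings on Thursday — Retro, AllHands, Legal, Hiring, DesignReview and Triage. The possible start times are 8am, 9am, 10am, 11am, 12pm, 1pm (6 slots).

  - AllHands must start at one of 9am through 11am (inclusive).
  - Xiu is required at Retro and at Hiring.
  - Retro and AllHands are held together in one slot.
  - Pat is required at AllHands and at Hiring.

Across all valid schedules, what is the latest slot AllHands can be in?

AllHands is available from 9am; AllHands's own window allows nothing later than 11am.
AllHands at 11am is achievable: AllHands in 11am, Legal in 8am, DesignReview in 8am, Triage in 8am, Retro in 11am, Hiring in 8am.

11am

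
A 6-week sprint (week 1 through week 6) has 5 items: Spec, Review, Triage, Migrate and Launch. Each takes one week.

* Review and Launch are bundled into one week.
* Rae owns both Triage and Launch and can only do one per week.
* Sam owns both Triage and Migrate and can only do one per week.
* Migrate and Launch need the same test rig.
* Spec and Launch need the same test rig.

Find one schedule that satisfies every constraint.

Review in week 2, Spec in week 1, Migrate in week 3, Triage in week 1, Launch in week 2

Checking: Migrate(week 3) != Launch(week 2); Triage(week 1) != Launch(week 2); Triage(week 1) != Migrate(week 3); Spec(week 1) != Launch(week 2); Review = Launch = week 2.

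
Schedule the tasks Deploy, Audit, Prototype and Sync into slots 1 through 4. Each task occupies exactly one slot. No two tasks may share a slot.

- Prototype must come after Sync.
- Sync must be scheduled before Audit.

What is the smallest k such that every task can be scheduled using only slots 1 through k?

4

The precedence chain requires at least 2 distinct slots.
With at most 1 per slot and 4 tasks, at least 4 slots are needed.
4 works (last occupied slot: 4): for example Deploy=4; Audit=2; Sync=1; Prototype=3.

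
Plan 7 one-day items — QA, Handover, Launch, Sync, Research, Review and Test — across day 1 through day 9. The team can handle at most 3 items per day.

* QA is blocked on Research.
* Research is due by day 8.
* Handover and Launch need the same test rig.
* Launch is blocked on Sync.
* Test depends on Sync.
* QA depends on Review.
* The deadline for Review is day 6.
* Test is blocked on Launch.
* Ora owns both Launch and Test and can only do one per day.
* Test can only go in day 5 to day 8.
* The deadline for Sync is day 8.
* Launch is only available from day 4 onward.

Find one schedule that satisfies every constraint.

Launch -> day 4; Review -> day 1; Research -> day 1; Handover -> day 2; Sync -> day 1; Test -> day 5; QA -> day 2

Checking: Research(day 1) before QA(day 2); Review(day 1) before QA(day 2); Sync(day 1) before Test(day 5); Launch(day 4) before Test(day 5); Sync(day 1) before Launch(day 4); Handover(day 2) != Launch(day 4); Launch(day 4) != Test(day 5); Launch=day 4 in [day 4,day 9]; Review=day 1 in [day 1,day 6]; Sync=day 1 in [day 1,day 8]; Test=day 5 in [day 5,day 8]; Research=day 1 in [day 1,day 8]; max 3 per day (cap 3).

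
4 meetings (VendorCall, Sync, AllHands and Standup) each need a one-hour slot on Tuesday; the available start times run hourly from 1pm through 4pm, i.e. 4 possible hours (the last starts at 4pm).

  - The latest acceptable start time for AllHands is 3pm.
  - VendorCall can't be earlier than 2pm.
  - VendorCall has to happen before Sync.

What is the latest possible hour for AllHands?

3pm

AllHands's own window allows nothing later than 3pm.
AllHands at 3pm is achievable: VendorCall -> 2pm, AllHands -> 3pm, Standup -> 1pm, Sync -> 3pm.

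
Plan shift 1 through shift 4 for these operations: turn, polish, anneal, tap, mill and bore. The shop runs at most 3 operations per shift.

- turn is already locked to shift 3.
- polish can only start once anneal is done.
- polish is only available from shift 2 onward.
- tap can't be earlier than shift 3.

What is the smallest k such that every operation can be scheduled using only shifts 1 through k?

3 shifts

The precedence chain requires at least 2 distinct shifts.
With at most 3 per shift and 6 operations, at least 2 shifts are needed.
turn can't be placed before shift 3, so the schedule must run through at least shift 3.
3 works (last occupied shift: shift 3): for example anneal -> shift 1, bore -> shift 1, turn -> shift 3, tap -> shift 3, mill -> shift 1, polish -> shift 2.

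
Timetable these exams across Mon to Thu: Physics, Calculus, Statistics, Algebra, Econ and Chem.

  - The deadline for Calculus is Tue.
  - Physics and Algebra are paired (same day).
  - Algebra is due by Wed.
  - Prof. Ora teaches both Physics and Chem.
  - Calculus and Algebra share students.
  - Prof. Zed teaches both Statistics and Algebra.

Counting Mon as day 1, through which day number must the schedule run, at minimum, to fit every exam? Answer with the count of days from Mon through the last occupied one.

2 days

Could 1 day be enough, i.e. nothing placed later than Mon? No: Calculus's window within 1 day is {Mon}; Algebra's window within 1 day is {Mon}; Algebra can't share with Calculus (Mon) → nothing is left.
So 1 day is not enough.
2 works (last occupied day: Tue): for example Statistics in Tue, Algebra in Mon, Calculus in Tue, Chem in Tue, Econ in Mon, Physics in Mon.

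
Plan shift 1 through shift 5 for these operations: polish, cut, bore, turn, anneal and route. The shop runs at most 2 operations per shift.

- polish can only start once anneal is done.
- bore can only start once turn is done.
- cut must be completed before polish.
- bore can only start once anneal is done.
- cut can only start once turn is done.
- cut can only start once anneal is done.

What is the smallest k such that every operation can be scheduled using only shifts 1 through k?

3

The precedence chain requires at least 3 distinct shifts.
With at most 2 per shift and 6 operations, at least 3 shifts are needed.
3 works (last occupied shift: shift 3): for example cut in shift 2, turn in shift 1, bore in shift 2, anneal in shift 1, route in shift 3, polish in shift 3.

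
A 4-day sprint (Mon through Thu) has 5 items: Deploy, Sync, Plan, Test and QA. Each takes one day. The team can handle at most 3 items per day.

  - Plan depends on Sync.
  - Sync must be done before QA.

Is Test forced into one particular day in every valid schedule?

Test can be Mon (e.g. Deploy -> Mon, Sync -> Mon, Test -> Mon, Plan -> Tue, QA -> Tue) or Tue (e.g. QA=Tue, Plan=Tue, Sync=Mon, Test=Tue, Deploy=Mon).

No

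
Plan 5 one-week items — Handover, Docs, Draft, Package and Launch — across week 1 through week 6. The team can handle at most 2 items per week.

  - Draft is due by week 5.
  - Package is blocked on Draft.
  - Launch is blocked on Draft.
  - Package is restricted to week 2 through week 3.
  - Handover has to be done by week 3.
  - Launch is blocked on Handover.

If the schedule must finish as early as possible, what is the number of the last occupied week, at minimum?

The precedence chain requires at least 2 distinct weeks.
With at most 2 per week and 5 work items, at least 3 weeks are needed.
3 works (last occupied week: week 3): for example Docs=week 3; Package=week 2; Handover=week 1; Launch=week 2; Draft=week 1.

3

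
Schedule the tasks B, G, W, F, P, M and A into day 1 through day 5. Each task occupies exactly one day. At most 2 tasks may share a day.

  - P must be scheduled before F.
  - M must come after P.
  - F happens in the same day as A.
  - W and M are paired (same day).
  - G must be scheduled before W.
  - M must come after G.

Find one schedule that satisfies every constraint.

F in day 3; G in day 1; W in day 2; A in day 3; P in day 1; M in day 2; B in day 4

Checking: G(day 1) before W(day 2); G(day 1) before M(day 2); P(day 1) before M(day 2); P(day 1) before F(day 3); F = A = day 3; W = M = day 2; max 2 per day (cap 2).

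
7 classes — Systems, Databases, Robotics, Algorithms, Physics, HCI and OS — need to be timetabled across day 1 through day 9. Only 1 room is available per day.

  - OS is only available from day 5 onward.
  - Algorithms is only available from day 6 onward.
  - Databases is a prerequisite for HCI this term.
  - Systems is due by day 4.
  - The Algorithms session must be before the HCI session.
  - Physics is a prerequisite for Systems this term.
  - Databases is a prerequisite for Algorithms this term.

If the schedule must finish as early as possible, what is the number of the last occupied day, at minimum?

day 7

The precedence chain requires at least 3 distinct days.
With at most 1 per day and 7 classes, at least 7 days are needed.
Propagating the time windows through the other constraints, HCI can't land before day 7, so the schedule must run through at least day 7.
7 works (last occupied day: day 7): for example HCI in day 7, OS in day 5, Robotics in day 4, Algorithms in day 6, Systems in day 2, Physics in day 1, Databases in day 3.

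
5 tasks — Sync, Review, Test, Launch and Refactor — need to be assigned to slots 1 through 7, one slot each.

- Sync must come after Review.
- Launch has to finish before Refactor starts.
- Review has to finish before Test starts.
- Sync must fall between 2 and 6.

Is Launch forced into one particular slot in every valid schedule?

Launch can be 1 (e.g. Review in 1, Test in 2, Launch in 1, Refactor in 2, Sync in 2) or 2 (e.g. Review=1, Launch=2, Test=2, Refactor=3, Sync=2).

No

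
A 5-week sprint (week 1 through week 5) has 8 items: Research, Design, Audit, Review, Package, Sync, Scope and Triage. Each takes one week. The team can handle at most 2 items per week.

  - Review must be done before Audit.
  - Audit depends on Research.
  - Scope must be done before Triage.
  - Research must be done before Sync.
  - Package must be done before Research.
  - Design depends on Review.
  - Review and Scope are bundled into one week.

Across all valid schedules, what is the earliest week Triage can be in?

Precedence pushes Triage to at least week 2.
Triage at week 2 is achievable: Sync -> week 4, Triage -> week 2, Design -> week 3, Package -> week 2, Review -> week 1, Research -> week 3, Audit -> week 4, Scope -> week 1.

week 2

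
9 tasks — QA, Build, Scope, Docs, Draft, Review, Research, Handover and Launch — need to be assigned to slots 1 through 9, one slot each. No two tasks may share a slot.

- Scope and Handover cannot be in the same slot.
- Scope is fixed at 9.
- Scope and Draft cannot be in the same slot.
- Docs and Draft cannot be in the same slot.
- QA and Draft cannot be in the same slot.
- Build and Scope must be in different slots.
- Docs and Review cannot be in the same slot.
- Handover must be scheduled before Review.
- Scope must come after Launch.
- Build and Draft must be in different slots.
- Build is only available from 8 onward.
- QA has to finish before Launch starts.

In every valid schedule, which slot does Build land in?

Build's window is 8–9.
Scope is fixed at 9, and Build can't share a slot with Scope.
So Build must be 8.

8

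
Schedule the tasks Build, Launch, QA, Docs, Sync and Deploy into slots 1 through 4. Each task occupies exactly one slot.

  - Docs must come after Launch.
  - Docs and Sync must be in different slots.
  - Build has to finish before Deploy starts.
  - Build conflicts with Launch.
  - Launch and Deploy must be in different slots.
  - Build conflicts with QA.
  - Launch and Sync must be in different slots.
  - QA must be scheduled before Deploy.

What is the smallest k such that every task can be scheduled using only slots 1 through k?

3 slots

The precedence chain requires at least 2 distinct slots.
Could 2 slots be enough, i.e. nothing placed later than 2? No: Docs must come after Launch (at 1 or later) → {2}; Launch must come before Docs (at 2 or earlier) → {1}; Sync can't share with Docs (2) → {1}; Sync can't share with Launch (1) → nothing is left.
So 2 slots is not enough.
3 works (last occupied slot: 3): for example QA=2, Launch=2, Sync=1, Docs=3, Deploy=3, Build=1.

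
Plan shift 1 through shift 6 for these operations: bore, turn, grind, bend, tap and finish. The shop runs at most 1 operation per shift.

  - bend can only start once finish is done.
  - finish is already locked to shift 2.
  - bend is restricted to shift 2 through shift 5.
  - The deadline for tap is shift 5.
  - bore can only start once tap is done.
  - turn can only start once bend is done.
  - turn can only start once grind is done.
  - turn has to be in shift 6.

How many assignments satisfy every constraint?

Splitting on bore: it can be shift 3 (2), shift 4 (3), shift 5 (4). Listing each branch's schedules as (turn, grind, bend, tap, finish) by shift number:
bore=shift 3: (6,4,5,1,2) (6,5,4,1,2) — 2.
bore=shift 4: (6,1,5,3,2) (6,3,5,1,2) (6,5,3,1,2) — 3.
bore=shift 5: (6,1,3,4,2) (6,1,4,3,2) (6,3,4,1,2) (6,4,3,1,2) — 4.
Summing: 2 + 3 + 4 = 9.

9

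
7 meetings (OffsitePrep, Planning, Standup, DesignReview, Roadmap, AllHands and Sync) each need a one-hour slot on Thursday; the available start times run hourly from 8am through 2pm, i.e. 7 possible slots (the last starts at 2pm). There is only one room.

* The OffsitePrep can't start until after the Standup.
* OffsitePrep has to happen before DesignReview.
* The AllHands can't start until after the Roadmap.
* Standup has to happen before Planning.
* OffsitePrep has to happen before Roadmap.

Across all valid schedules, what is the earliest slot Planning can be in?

9am

Precedence pushes Planning to at least 9am.
Planning at 9am is achievable: Sync=2pm; Roadmap=11am; DesignReview=12pm; Planning=9am; Standup=8am; OffsitePrep=10am; AllHands=1pm.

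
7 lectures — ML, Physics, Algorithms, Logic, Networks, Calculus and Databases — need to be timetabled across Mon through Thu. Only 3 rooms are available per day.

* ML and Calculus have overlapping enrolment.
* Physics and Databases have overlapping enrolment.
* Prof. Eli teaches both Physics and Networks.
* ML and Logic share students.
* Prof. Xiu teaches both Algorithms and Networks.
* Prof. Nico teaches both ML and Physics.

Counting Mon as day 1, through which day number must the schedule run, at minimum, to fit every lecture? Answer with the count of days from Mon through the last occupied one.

3

With at most 3 per day and 7 lectures, at least 3 days are needed.
3 works (last occupied day: Wed): for example Databases in Mon, Algorithms in Mon, Logic in Tue, ML in Mon, Physics in Tue, Networks in Wed, Calculus in Tue.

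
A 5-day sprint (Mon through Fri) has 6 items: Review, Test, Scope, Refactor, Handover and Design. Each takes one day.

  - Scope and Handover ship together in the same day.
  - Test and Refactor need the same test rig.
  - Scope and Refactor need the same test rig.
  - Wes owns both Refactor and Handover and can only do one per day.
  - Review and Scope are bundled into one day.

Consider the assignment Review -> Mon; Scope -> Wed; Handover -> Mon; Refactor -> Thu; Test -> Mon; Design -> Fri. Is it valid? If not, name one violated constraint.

No. Review and Scope are bundled into one day is not satisfied.

Review and Scope are bundled into one day — violated.
Test and Refactor need the same test rig — holds.
Scope and Handover ship together in the same day — violated.
Wes owns both Refactor and Handover and can only do one per day — holds.
Scope and Refactor need the same test rig — holds.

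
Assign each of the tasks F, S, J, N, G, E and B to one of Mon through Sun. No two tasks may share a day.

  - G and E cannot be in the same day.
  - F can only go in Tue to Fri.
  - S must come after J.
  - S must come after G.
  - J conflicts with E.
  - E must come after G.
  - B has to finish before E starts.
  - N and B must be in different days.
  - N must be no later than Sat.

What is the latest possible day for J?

Sat

Downstream work caps J at Sat.
J at Sat is achievable: N=Mon, S=Sun, J=Sat, F=Tue, B=Thu, E=Fri, G=Wed.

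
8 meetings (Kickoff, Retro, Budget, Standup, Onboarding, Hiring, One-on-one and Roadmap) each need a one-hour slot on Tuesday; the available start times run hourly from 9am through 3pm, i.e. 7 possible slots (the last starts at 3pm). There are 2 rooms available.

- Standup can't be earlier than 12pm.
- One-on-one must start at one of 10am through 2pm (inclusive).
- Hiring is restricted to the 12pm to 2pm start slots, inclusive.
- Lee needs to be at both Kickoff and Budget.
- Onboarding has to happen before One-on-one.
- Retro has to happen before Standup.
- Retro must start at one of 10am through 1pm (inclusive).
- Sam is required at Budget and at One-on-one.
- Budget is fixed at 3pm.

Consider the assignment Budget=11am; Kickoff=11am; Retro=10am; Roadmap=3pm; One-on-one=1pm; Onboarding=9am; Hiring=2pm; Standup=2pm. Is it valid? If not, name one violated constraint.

Hiring is restricted to the 12pm to 2pm start slots, inclusive — holds.
Onboarding has to happen before One-on-one — holds.
One-on-one must start at one of 10am through 2pm (inclusive) — holds.
Standup can't be earlier than 12pm — holds.
There are 2 rooms available — holds.
Retro must start at one of 10am through 1pm (inclusive) — holds.
Retro has to happen before Standup — holds.
Lee needs to be at both Kickoff and Budget — violated.
Sam is required at Budget and at One-on-one — holds.
Budget is fixed at 3pm — violated.

No. Lee needs to be at both Kickoff and Budget is not satisfied.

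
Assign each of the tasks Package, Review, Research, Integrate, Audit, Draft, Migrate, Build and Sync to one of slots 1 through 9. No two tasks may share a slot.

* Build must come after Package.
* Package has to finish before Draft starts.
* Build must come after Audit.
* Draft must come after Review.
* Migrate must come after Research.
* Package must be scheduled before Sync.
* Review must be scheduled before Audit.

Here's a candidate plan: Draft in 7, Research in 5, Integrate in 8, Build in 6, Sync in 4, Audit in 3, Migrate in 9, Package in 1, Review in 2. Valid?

No two tasks may share a slot — holds.
Migrate must come after Research — holds.
Package has to finish before Draft starts — holds.
Package must be scheduled before Sync — holds.
Draft must come after Review — holds.
Build must come after Audit — holds.
Review must be scheduled before Audit — holds.
Build must come after Package — holds.

Valid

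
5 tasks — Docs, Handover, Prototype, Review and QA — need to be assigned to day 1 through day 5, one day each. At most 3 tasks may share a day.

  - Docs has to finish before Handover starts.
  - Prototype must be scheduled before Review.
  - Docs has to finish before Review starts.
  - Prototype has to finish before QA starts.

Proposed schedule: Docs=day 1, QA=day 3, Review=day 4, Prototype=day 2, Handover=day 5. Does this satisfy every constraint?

Yes, all constraints hold

Docs has to finish before Handover starts — holds.
Prototype has to finish before QA starts — holds.
At most 3 tasks may share a day — holds.
Prototype must be scheduled before Review — holds.
Docs has to finish before Review starts — holds.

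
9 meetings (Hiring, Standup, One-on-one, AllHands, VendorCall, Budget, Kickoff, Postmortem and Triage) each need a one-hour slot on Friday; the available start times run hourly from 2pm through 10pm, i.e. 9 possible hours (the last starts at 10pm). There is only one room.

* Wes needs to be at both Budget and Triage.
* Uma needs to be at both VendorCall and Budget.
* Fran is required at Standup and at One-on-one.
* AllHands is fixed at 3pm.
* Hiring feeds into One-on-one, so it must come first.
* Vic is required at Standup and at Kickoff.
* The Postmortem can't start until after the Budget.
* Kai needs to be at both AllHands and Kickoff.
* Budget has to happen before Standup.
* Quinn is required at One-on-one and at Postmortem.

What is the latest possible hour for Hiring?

9pm

Downstream work caps Hiring at 9pm.
Hiring at 9pm is achievable: Postmortem=5pm, Standup=4pm, Triage=8pm, AllHands=3pm, Hiring=9pm, VendorCall=6pm, Kickoff=7pm, Budget=2pm, One-on-one=10pm.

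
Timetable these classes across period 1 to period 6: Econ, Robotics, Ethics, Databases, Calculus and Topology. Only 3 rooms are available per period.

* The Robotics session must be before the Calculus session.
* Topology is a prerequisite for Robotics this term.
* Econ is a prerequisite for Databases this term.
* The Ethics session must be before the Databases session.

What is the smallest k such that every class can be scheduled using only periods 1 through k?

3

The precedence chain requires at least 3 distinct periods.
With at most 3 per period and 6 classes, at least 2 periods are needed.
3 works (last occupied period: period 3): for example Topology in period 1, Econ in period 1, Databases in period 2, Calculus in period 3, Ethics in period 1, Robotics in period 2.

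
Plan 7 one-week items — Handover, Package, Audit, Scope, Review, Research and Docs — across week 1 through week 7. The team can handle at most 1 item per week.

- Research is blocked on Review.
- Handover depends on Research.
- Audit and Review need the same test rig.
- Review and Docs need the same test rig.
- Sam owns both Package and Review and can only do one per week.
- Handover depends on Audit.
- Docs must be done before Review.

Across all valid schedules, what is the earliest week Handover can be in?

week 5

Precedence pushes Handover to at least week 4.
Handover at week 5 is achievable: Research -> week 3; Package -> week 6; Scope -> week 7; Docs -> week 1; Handover -> week 5; Review -> week 2; Audit -> week 4.
Nothing earlier works — the conflict and capacity constraints rule out every week before week 5.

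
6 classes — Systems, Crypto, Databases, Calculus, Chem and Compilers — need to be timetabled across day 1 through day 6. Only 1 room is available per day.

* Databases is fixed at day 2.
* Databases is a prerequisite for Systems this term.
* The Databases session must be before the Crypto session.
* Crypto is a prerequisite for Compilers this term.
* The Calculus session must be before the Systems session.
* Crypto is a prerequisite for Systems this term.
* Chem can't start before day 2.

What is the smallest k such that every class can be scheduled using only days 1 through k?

6

The precedence chain requires at least 3 distinct days.
With at most 1 per day and 6 classes, at least 6 days are needed.
Propagating the time windows through the other constraints, Systems can't land before day 4, so the schedule must run through at least day 4.
6 works (last occupied day: day 6): for example Compilers=day 6; Chem=day 3; Calculus=day 1; Crypto=day 4; Databases=day 2; Systems=day 5.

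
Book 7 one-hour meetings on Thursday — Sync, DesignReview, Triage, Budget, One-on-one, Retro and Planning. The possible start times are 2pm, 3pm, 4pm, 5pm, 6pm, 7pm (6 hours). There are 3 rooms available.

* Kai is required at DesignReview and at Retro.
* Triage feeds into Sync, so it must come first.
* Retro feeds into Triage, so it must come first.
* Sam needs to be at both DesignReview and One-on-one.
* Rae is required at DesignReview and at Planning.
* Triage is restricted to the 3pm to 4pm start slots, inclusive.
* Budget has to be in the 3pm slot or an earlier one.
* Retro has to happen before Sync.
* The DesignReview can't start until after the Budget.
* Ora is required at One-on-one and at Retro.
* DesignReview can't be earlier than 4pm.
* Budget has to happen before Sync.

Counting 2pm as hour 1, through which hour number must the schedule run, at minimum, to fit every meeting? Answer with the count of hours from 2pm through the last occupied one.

The precedence chain requires at least 3 distinct hours.
With at most 3 per hour and 7 meetings, at least 3 hours are needed.
3 works (last occupied hour: 4pm): for example One-on-one=3pm; Planning=2pm; Retro=2pm; Sync=4pm; Triage=3pm; Budget=2pm; DesignReview=4pm.

3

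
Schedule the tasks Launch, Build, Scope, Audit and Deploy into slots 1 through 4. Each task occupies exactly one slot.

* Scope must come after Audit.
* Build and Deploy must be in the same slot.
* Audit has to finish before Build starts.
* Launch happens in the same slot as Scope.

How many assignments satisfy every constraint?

Splitting on Launch: it can be 2 (3), 3 (5), 4 (6). Listing each branch's schedules as (Build, Scope, Audit, Deploy):
Launch=2: (2,2,1,2) (3,2,1,3) (4,2,1,4) — 3.
Launch=3: (2,3,1,2) (3,3,1,3) (3,3,2,3) (4,3,1,4) (4,3,2,4) — 5.
Launch=4: (2,4,1,2) (3,4,1,3) (3,4,2,3) (4,4,1,4) (4,4,2,4) (4,4,3,4) — 6.
Summing: 3 + 5 + 6 = 14.

14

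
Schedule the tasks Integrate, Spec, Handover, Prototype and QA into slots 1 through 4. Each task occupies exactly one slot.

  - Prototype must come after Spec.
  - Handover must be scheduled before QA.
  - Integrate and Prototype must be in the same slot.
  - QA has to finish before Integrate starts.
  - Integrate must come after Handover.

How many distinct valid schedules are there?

Splitting on Integrate: it can be 3 (2), 4 (9). Listing each branch's schedules as (Spec, Handover, Prototype, QA):
Integrate=3: (1,1,3,2) (2,1,3,2) — 2.
Integrate=4: (1,1,4,2) (1,1,4,3) (1,2,4,3) (2,1,4,2) (2,1,4,3) (2,2,4,3) (3,1,4,2) (3,1,4,3) (3,2,4,3) — 9.
Summing: 2 + 9 = 11.

11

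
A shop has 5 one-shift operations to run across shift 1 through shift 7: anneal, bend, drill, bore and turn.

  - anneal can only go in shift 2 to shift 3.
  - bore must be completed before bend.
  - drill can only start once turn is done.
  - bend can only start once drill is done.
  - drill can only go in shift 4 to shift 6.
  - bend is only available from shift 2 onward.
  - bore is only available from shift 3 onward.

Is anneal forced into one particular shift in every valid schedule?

anneal can be shift 2 (e.g. bore=shift 3, drill=shift 4, turn=shift 1, anneal=shift 2, bend=shift 5) or shift 3 (e.g. bend in shift 5; anneal in shift 3; bore in shift 3; drill in shift 4; turn in shift 1).

No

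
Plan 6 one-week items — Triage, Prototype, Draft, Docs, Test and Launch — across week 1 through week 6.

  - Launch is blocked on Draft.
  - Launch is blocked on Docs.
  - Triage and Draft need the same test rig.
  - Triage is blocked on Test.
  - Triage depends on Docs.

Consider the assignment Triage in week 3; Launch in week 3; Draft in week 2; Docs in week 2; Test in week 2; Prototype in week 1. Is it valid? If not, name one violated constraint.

Launch is blocked on Draft — holds.
Launch is blocked on Docs — holds.
Triage depends on Docs — holds.
Triage and Draft need the same test rig — holds.
Triage is blocked on Test — holds.

Yes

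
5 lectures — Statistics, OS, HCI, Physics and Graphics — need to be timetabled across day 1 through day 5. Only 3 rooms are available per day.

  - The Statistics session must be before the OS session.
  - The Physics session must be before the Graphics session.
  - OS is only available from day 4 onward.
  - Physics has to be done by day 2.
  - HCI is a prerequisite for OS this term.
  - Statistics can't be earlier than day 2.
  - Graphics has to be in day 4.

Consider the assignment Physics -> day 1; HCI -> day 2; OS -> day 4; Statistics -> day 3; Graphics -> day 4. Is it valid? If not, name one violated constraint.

Only 3 rooms are available per day — holds.
The Physics session must be before the Graphics session — holds.
Physics has to be done by day 2 — holds.
Statistics can't be earlier than day 2 — holds.
HCI is a prerequisite for OS this term — holds.
Graphics has to be in day 4 — holds.
The Statistics session must be before the OS session — holds.
OS is only available from day 4 onward — holds.

Valid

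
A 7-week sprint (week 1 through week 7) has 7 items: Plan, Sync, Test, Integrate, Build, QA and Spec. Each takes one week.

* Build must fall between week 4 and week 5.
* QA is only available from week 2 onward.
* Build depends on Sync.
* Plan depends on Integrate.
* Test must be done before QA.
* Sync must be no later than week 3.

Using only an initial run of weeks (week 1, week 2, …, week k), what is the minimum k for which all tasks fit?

4 weeks

The precedence chain requires at least 2 distinct weeks.
Build can't be placed before week 4, so the schedule must run through at least week 4.
4 works (last occupied week: week 4): for example Sync=week 1, Plan=week 2, Build=week 4, QA=week 2, Integrate=week 1, Spec=week 1, Test=week 1.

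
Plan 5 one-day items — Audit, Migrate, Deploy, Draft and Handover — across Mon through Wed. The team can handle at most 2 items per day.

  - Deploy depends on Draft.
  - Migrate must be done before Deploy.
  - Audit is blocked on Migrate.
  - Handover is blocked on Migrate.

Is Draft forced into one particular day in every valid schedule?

No

Draft can be Mon (e.g. Migrate -> Mon; Deploy -> Tue; Audit -> Tue; Draft -> Mon; Handover -> Wed) or Tue (e.g. Migrate in Mon; Handover in Wed; Deploy in Wed; Audit in Tue; Draft in Tue).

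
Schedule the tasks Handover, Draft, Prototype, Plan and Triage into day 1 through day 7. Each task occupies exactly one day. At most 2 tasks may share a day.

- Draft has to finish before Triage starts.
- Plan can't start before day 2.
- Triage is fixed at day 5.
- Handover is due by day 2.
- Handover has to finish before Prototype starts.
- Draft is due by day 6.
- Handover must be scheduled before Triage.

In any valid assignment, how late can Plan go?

Plan is available from day 2.
Plan at day 7 is achievable: Prototype in day 2; Triage in day 5; Draft in day 1; Handover in day 1; Plan in day 7.

day 7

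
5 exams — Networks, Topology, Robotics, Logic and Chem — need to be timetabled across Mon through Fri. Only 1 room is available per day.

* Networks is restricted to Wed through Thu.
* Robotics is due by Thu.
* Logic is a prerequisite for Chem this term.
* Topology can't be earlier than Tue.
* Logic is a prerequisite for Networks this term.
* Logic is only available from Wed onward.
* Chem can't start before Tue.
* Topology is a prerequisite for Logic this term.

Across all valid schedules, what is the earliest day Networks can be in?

Thu

Networks is available from Wed; precedence pushes Networks to at least Thu; Networks's own window allows nothing later than Thu.
Networks at Thu is achievable: Networks in Thu; Robotics in Mon; Chem in Fri; Topology in Tue; Logic in Wed.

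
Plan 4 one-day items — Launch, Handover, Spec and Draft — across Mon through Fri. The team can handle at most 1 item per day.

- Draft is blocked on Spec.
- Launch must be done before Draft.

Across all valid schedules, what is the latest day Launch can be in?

Downstream work caps Launch at Thu.
Launch at Thu is achievable: Launch=Thu; Draft=Fri; Handover=Tue; Spec=Mon.

Thu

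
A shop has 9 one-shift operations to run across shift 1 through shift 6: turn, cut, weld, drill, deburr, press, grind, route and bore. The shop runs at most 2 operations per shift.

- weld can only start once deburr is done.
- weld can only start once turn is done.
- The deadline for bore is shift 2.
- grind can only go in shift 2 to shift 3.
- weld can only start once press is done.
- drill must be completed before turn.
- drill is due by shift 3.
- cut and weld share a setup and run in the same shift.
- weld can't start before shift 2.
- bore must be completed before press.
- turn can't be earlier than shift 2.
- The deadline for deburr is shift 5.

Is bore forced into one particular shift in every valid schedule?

bore can be shift 1 (e.g. turn=shift 2; weld=shift 4; cut=shift 4; drill=shift 1; press=shift 3; deburr=shift 3; bore=shift 1; grind=shift 2; route=shift 5) or shift 2 (e.g. bore -> shift 2; deburr -> shift 1; cut -> shift 4; turn -> shift 3; grind -> shift 2; drill -> shift 1; weld -> shift 4; route -> shift 5; press -> shift 3).

No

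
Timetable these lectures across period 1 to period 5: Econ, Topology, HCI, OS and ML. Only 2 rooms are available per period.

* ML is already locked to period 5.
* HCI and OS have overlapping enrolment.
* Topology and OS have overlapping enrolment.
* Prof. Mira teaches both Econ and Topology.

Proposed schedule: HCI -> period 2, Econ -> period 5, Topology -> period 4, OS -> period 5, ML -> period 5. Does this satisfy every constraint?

Invalid. Only 2 rooms are available per period.

HCI and OS have overlapping enrolment — holds.
Only 2 rooms are available per period — violated.
ML is already locked to period 5 — holds.
Prof. Mira teaches both Econ and Topology — holds.
Topology and OS have overlapping enrolment — holds.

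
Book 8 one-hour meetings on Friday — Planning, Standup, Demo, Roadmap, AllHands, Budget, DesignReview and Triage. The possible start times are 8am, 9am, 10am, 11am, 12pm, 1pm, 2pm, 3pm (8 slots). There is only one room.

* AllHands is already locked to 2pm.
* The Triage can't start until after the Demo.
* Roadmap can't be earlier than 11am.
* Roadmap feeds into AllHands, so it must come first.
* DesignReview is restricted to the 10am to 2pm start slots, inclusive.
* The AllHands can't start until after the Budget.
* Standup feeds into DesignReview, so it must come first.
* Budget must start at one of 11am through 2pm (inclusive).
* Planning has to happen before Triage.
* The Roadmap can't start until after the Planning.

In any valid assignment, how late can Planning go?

12pm

Downstream work caps Planning at 12pm.
Planning at 12pm is achievable: DesignReview in 10am; Planning in 12pm; Standup in 8am; Demo in 9am; Roadmap in 1pm; AllHands in 2pm; Budget in 11am; Triage in 3pm.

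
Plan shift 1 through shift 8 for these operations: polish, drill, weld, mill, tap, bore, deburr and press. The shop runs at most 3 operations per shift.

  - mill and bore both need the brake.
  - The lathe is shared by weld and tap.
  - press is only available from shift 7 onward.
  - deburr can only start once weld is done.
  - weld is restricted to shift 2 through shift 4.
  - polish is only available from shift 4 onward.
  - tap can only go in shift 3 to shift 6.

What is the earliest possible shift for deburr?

Precedence pushes deburr to at least shift 3.
deburr at shift 3 is achievable: polish=shift 4; bore=shift 2; press=shift 7; deburr=shift 3; mill=shift 1; weld=shift 2; drill=shift 1; tap=shift 3.

shift 3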